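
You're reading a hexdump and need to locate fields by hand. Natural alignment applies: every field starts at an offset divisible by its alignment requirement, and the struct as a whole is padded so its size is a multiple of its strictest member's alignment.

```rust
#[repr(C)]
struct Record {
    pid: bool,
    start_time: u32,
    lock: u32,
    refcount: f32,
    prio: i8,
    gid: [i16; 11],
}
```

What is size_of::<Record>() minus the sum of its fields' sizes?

4

pid at 0 (size 1, align 1) → ends 1
pad 3 to align 4 for start_time
start_time at 4 (size 4, align 4) → ends 8
lock at 8 (size 4, align 4) → ends 12
refcount at 12 (size 4, align 4) → ends 16
prio at 16 (size 1, align 1) → ends 17
pad 1 to align 2 for gid
gid at 18 (size 22, align 2) → ends 40
total 40 bytes, alignment 4
data bytes 36, size 40 → padding 4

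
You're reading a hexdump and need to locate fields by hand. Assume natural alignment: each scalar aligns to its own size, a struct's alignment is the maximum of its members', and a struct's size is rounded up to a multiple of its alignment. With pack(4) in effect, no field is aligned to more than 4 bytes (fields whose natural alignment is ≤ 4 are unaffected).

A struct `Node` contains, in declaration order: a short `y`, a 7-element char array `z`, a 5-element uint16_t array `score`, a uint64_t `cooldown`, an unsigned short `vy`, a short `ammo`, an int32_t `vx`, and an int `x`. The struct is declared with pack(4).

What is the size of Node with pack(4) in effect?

@0: y [2B, align 2] → 2
@2: z [7B, align 1] → 9
+1 pad (align 2)
@10: score [10B, align 2] → 20
@20: cooldown [8B, align 4] → 28
@28: vy [2B, align 2] → 30
@30: ammo [2B, align 2] → 32
@32: vx [4B, align 4] → 36
@36: x [4B, align 4] → 40
size 40, align 4

40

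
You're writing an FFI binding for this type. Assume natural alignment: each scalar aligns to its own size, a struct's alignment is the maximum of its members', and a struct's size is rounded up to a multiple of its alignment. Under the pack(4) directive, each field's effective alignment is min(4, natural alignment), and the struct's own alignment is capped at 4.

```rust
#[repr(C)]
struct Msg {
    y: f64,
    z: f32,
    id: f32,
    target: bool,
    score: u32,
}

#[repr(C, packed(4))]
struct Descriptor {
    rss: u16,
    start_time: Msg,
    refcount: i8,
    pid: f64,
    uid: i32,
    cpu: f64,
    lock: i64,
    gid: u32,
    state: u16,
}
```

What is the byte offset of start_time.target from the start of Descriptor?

20

Msg: 0..8  y  (8B, 8-aligned); 8..12  z  (4B, 4-aligned); 12..16  id  (4B, 4-aligned); 16..17  target  (1B, 1-aligned); 17..20  -- padding (3B); 20..24  score  (4B, 4-aligned); sizeof = 24, alignof = 8
0..2  rss  (2B, 2-aligned)
2..4  -- padding (2B)
4..28  start_time  (24B, 4-aligned)
within Msg: target at 16
4 + 16 = 20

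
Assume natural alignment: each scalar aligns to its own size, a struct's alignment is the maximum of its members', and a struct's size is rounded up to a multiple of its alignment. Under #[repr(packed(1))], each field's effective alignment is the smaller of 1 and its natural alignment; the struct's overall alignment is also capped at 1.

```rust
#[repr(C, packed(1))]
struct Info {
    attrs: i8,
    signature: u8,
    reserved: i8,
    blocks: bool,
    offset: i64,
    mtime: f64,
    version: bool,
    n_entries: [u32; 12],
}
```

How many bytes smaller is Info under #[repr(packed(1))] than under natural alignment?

natural layout:
  0..1  attrs  (1B, 1-aligned)
  1..2  signature  (1B, 1-aligned)
  2..3  reserved  (1B, 1-aligned)
  3..4  blocks  (1B, 1-aligned)
  4..8  -- padding (4B)
  8..16  offset  (8B, 8-aligned)
  16..24  mtime  (8B, 8-aligned)
  24..25  version  (1B, 1-aligned)
  25..28  -- padding (3B)
  28..76  n_entries  (48B, 4-aligned)
  76..80  -- tail padding (4B)
  sizeof = 80, alignof = 8
packed(1) layout:
  0..1  attrs  (1B, 1-aligned)
  1..2  signature  (1B, 1-aligned)
  2..3  reserved  (1B, 1-aligned)
  3..4  blocks  (1B, 1-aligned)
  4..12  offset  (8B, 1-aligned)
  12..20  mtime  (8B, 1-aligned)
  20..21  version  (1B, 1-aligned)
  21..69  n_entries  (48B, 1-aligned)
  sizeof = 69, alignof = 1
80 − 69 = 11

11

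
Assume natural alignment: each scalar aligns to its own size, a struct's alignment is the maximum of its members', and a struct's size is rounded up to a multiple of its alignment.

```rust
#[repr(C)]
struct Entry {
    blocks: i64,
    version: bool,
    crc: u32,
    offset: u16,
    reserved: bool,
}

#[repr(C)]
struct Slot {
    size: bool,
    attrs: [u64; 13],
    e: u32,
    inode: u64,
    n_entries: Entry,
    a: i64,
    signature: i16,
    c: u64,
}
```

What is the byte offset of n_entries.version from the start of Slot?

136

Entry: 0..8  blocks  (8B, 8-aligned); 8..9  version  (1B, 1-aligned); 9..12  -- padding (3B); 12..16  crc  (4B, 4-aligned); 16..18  offset  (2B, 2-aligned); 18..19  reserved  (1B, 1-aligned); 19..24  -- tail padding (5B); sizeof = 24, alignof = 8
0..1  size  (1B, 1-aligned)
1..8  -- padding (7B)
8..112  attrs  (104B, 8-aligned)
112..116  e  (4B, 4-aligned)
116..120  -- padding (4B)
120..128  inode  (8B, 8-aligned)
128..152  n_entries  (24B, 8-aligned)
within Entry: version at 8
128 + 8 = 136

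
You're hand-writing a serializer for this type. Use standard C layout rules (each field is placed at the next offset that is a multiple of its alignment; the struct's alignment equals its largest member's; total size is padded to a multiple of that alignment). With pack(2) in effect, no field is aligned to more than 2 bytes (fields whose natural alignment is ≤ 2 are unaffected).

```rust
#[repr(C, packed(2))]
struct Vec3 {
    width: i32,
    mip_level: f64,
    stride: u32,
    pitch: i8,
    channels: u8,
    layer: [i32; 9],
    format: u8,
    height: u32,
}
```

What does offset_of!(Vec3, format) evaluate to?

54

0..4  width  (4B, 2-aligned)
4..12  mip_level  (8B, 2-aligned)
12..16  stride  (4B, 2-aligned)
16..17  pitch  (1B, 1-aligned)
17..18  channels  (1B, 1-aligned)
18..54  layer  (36B, 2-aligned)
54..55  format  (1B, 1-aligned)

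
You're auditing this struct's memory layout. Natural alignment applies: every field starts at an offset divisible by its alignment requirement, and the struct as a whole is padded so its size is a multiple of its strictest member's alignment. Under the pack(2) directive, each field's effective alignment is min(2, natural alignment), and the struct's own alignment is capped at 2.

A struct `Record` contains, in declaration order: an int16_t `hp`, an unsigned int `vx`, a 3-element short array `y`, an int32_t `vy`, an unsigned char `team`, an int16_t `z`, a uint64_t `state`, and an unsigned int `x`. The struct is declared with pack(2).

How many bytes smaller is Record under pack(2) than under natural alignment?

8

natural layout:
  @0: hp [2B, align 2] → 2
  +2 pad (align 4)
  @4: vx [4B, align 4] → 8
  @8: y [6B, align 2] → 14
  +2 pad (align 4)
  @16: vy [4B, align 4] → 20
  @20: team [1B, align 1] → 21
  +1 pad (align 2)
  @22: z [2B, align 2] → 24
  @24: state [8B, align 8] → 32
  @32: x [4B, align 4] → 36
  +4 tail pad (align 8)
  size 40, align 8
packed(2) layout:
  @0: hp [2B, align 2] → 2
  @2: vx [4B, align 2] → 6
  @6: y [6B, align 2] → 12
  @12: vy [4B, align 2] → 16
  @16: team [1B, align 1] → 17
  +1 pad (align 2)
  @18: z [2B, align 2] → 20
  @20: state [8B, align 2] → 28
  @28: x [4B, align 2] → 32
  size 32, align 2
40 − 32 = 8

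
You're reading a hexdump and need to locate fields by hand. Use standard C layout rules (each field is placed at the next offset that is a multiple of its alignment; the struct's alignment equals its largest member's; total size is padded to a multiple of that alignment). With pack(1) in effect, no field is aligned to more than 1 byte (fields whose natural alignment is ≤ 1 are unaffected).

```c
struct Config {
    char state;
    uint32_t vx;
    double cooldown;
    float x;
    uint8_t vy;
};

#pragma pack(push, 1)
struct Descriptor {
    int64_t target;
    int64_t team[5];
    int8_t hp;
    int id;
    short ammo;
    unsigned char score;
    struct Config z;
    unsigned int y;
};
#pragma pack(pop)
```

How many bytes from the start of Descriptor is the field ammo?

53

Config: @0: state [1B, align 1] → 1; +3 pad (align 4); @4: vx [4B, align 4] → 8; @8: cooldown [8B, align 8] → 16; @16: x [4B, align 4] → 20; @20: vy [1B, align 1] → 21; +3 tail pad (align 8); size 24, align 8
@0: target [8B, align 1] → 8
@8: team [40B, align 1] → 48
@48: hp [1B, align 1] → 49
@49: id [4B, align 1] → 53
@53: ammo [2B, align 1] → 55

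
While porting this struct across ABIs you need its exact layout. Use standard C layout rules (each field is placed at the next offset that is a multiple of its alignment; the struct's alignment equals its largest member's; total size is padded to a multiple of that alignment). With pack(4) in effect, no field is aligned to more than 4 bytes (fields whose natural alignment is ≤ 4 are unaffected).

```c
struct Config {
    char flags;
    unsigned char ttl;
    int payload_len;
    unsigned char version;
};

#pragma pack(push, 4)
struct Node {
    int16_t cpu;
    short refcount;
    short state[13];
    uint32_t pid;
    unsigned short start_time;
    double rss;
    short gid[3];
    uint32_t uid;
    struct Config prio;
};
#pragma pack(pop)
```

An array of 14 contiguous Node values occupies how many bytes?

1008

Config: 0..1  flags  (1B, 1-aligned); 1..2  ttl  (1B, 1-aligned); 2..4  -- padding (2B); 4..8  payload_len  (4B, 4-aligned); 8..9  version  (1B, 1-aligned); 9..12  -- tail padding (3B); sizeof = 12, alignof = 4
0..2  cpu  (2B, 2-aligned)
2..4  refcount  (2B, 2-aligned)
4..30  state  (26B, 2-aligned)
30..32  -- padding (2B)
32..36  pid  (4B, 4-aligned)
36..38  start_time  (2B, 2-aligned)
38..40  -- padding (2B)
40..48  rss  (8B, 4-aligned)
48..54  gid  (6B, 2-aligned)
54..56  -- padding (2B)
56..60  uid  (4B, 4-aligned)
60..72  prio  (12B, 4-aligned)
sizeof = 72, alignof = 4
array of 14: 14 × 72 = 1008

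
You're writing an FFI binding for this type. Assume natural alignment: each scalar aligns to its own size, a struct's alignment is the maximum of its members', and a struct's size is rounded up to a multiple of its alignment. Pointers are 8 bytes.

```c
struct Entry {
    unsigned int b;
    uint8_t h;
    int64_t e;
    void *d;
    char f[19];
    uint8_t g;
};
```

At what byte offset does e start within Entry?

8

@0: b [4B, align 4] → 4
@4: h [1B, align 1] → 5
+3 pad (align 8)
@8: e [8B, align 8] → 16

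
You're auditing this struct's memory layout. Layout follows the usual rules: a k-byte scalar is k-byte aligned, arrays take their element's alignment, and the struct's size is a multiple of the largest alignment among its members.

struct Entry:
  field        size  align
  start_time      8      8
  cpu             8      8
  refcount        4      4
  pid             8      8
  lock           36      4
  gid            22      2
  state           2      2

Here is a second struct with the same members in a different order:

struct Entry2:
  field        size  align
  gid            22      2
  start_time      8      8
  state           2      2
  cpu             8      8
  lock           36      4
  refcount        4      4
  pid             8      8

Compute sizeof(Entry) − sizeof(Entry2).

0

start_time at 0 (size 8, align 8) → ends 8
cpu at 8 (size 8, align 8) → ends 16
refcount at 16 (size 4, align 4) → ends 20
pad 4 to align 8 for pid
pid at 24 (size 8, align 8) → ends 32
lock at 32 (size 36, align 4) → ends 68
gid at 68 (size 22, align 2) → ends 90
state at 90 (size 2, align 2) → ends 92
tail pad 4 to reach multiple of 8
total 96 bytes, alignment 8
— Entry2 —
gid at 0 (size 22, align 2) → ends 22
pad 2 to align 8 for start_time
start_time at 24 (size 8, align 8) → ends 32
state at 32 (size 2, align 2) → ends 34
pad 6 to align 8 for cpu
cpu at 40 (size 8, align 8) → ends 48
lock at 48 (size 36, align 4) → ends 84
refcount at 84 (size 4, align 4) → ends 88
pid at 88 (size 8, align 8) → ends 96
total 96 bytes, alignment 8
96 − 96 = 0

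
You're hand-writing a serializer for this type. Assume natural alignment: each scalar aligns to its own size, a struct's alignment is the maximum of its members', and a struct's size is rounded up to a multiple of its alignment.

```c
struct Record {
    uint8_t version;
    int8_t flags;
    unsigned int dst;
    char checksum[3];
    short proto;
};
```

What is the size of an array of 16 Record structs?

0..1  version  (1B, 1-aligned)
1..2  flags  (1B, 1-aligned)
2..4  -- padding (2B)
4..8  dst  (4B, 4-aligned)
8..11  checksum  (3B, 1-aligned)
11..12  -- padding (1B)
12..14  proto  (2B, 2-aligned)
14..16  -- tail padding (2B)
sizeof = 16, alignof = 4
array of 16: 16 × 16 = 256

256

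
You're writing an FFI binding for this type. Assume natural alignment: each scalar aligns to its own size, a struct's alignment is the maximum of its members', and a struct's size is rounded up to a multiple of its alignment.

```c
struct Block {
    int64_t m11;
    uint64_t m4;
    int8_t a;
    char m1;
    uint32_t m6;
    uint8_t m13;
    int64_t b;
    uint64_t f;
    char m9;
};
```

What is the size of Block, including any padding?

56

0..8  m11  (8B, 8-aligned)
8..16  m4  (8B, 8-aligned)
16..17  a  (1B, 1-aligned)
17..18  m1  (1B, 1-aligned)
18..20  -- padding (2B)
20..24  m6  (4B, 4-aligned)
24..25  m13  (1B, 1-aligned)
25..32  -- padding (7B)
32..40  b  (8B, 8-aligned)
40..48  f  (8B, 8-aligned)
48..49  m9  (1B, 1-aligned)
49..56  -- tail padding (7B)
sizeof = 56, alignof = 8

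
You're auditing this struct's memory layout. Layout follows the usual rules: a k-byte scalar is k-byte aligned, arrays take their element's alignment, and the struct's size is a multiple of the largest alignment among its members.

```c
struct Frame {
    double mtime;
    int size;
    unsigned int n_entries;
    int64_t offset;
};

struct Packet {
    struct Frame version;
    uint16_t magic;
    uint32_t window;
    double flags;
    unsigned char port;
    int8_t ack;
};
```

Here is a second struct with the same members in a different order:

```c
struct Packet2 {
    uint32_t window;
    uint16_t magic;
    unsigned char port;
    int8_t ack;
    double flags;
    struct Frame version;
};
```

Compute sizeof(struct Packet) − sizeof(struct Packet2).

8

Frame: @0: mtime [8B, align 8] → 8; @8: size [4B, align 4] → 12; @12: n_entries [4B, align 4] → 16; @16: offset [8B, align 8] → 24; size 24, align 8
@0: version [24B, align 8] → 24
@24: magic [2B, align 2] → 26
+2 pad (align 4)
@28: window [4B, align 4] → 32
@32: flags [8B, align 8] → 40
@40: port [1B, align 1] → 41
@41: ack [1B, align 1] → 42
+6 tail pad (align 8)
size 48, align 8
— Packet2 —
@0: window [4B, align 4] → 4
@4: magic [2B, align 2] → 6
@6: port [1B, align 1] → 7
@7: ack [1B, align 1] → 8
@8: flags [8B, align 8] → 16
@16: version [24B, align 8] → 40
size 40, align 8
48 − 40 = 8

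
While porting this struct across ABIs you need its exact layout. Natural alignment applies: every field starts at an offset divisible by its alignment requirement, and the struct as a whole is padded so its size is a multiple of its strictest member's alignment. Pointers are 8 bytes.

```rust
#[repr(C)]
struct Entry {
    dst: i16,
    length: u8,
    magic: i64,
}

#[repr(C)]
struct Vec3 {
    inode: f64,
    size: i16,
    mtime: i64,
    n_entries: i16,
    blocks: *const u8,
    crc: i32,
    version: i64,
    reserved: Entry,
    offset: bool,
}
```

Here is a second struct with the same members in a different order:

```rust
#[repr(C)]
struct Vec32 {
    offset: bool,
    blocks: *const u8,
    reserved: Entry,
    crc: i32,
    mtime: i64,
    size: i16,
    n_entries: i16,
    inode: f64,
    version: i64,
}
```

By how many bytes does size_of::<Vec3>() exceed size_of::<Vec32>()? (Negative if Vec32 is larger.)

Entry: dst at 0 (size 2, align 2) → ends 2; length at 2 (size 1, align 1) → ends 3; pad 5 to align 8 for magic; magic at 8 (size 8, align 8) → ends 16; total 16 bytes, alignment 8
inode at 0 (size 8, align 8) → ends 8
size at 8 (size 2, align 2) → ends 10
pad 6 to align 8 for mtime
mtime at 16 (size 8, align 8) → ends 24
n_entries at 24 (size 2, align 2) → ends 26
pad 6 to align 8 for blocks
blocks at 32 (size 8, align 8) → ends 40
crc at 40 (size 4, align 4) → ends 44
pad 4 to align 8 for version
version at 48 (size 8, align 8) → ends 56
reserved at 56 (size 16, align 8) → ends 72
offset at 72 (size 1, align 1) → ends 73
tail pad 7 to reach multiple of 8
total 80 bytes, alignment 8
— Vec32 —
offset at 0 (size 1, align 1) → ends 1
pad 7 to align 8 for blocks
blocks at 8 (size 8, align 8) → ends 16
reserved at 16 (size 16, align 8) → ends 32
crc at 32 (size 4, align 4) → ends 36
pad 4 to align 8 for mtime
mtime at 40 (size 8, align 8) → ends 48
size at 48 (size 2, align 2) → ends 50
n_entries at 50 (size 2, align 2) → ends 52
pad 4 to align 8 for inode
inode at 56 (size 8, align 8) → ends 64
version at 64 (size 8, align 8) → ends 72
total 72 bytes, alignment 8
80 − 72 = 8

8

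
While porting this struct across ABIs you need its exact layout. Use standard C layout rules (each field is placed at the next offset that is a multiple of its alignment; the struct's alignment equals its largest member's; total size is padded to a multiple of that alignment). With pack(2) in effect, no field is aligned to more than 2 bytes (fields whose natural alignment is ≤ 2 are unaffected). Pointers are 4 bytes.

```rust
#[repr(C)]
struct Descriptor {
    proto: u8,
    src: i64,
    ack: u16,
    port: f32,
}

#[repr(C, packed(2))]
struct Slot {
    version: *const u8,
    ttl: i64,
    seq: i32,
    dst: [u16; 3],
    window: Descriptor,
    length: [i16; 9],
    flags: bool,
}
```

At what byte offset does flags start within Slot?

Descriptor: 0..1  proto  (1B, 1-aligned); 1..8  -- padding (7B); 8..16  src  (8B, 8-aligned); 16..18  ack  (2B, 2-aligned); 18..20  -- padding (2B); 20..24  port  (4B, 4-aligned); sizeof = 24, alignof = 8
0..4  version  (4B, 2-aligned)
4..12  ttl  (8B, 2-aligned)
12..16  seq  (4B, 2-aligned)
16..22  dst  (6B, 2-aligned)
22..46  window  (24B, 2-aligned)
46..64  length  (18B, 2-aligned)
64..65  flags  (1B, 1-aligned)

64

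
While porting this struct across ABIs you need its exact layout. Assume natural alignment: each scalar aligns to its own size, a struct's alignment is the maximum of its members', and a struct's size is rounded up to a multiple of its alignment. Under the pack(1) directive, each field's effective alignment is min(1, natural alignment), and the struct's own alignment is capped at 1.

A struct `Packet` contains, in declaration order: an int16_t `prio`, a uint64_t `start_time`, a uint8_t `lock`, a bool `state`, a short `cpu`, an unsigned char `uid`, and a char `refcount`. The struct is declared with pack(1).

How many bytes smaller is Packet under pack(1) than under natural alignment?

8

natural layout:
  prio at 0 (size 2, align 2) → ends 2
  pad 6 to align 8 for start_time
  start_time at 8 (size 8, align 8) → ends 16
  lock at 16 (size 1, align 1) → ends 17
  state at 17 (size 1, align 1) → ends 18
  cpu at 18 (size 2, align 2) → ends 20
  uid at 20 (size 1, align 1) → ends 21
  refcount at 21 (size 1, align 1) → ends 22
  tail pad 2 to reach multiple of 8
  total 24 bytes, alignment 8
packed(1) layout:
  prio at 0 (size 2, align 1) → ends 2
  start_time at 2 (size 8, align 1) → ends 10
  lock at 10 (size 1, align 1) → ends 11
  state at 11 (size 1, align 1) → ends 12
  cpu at 12 (size 2, align 1) → ends 14
  uid at 14 (size 1, align 1) → ends 15
  refcount at 15 (size 1, align 1) → ends 16
  total 16 bytes, alignment 1
24 − 16 = 8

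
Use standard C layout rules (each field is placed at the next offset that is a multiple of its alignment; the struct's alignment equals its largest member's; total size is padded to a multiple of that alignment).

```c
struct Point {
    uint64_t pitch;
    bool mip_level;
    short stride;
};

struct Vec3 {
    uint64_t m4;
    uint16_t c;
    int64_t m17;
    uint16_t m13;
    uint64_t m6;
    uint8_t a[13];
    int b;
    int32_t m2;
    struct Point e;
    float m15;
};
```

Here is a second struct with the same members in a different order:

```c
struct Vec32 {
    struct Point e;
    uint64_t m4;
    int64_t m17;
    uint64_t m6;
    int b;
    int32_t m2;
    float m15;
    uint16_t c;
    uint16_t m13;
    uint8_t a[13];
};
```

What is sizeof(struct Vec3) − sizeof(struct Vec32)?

Point: @0: pitch [8B, align 8] → 8; @8: mip_level [1B, align 1] → 9; +1 pad (align 2); @10: stride [2B, align 2] → 12; +4 tail pad (align 8); size 16, align 8
@0: m4 [8B, align 8] → 8
@8: c [2B, align 2] → 10
+6 pad (align 8)
@16: m17 [8B, align 8] → 24
@24: m13 [2B, align 2] → 26
+6 pad (align 8)
@32: m6 [8B, align 8] → 40
@40: a [13B, align 1] → 53
+3 pad (align 4)
@56: b [4B, align 4] → 60
@60: m2 [4B, align 4] → 64
@64: e [16B, align 8] → 80
@80: m15 [4B, align 4] → 84
+4 tail pad (align 8)
size 88, align 8
— Vec32 —
@0: e [16B, align 8] → 16
@16: m4 [8B, align 8] → 24
@24: m17 [8B, align 8] → 32
@32: m6 [8B, align 8] → 40
@40: b [4B, align 4] → 44
@44: m2 [4B, align 4] → 48
@48: m15 [4B, align 4] → 52
@52: c [2B, align 2] → 54
@54: m13 [2B, align 2] → 56
@56: a [13B, align 1] → 69
+3 tail pad (align 8)
size 72, align 8
88 − 72 = 16

16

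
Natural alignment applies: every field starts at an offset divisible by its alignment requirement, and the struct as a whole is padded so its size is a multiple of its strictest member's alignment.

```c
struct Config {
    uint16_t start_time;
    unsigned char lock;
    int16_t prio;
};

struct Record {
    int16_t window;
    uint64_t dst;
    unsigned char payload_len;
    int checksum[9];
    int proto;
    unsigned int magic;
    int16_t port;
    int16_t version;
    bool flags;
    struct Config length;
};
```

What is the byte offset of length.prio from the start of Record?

Config: @0: start_time [2B, align 2] → 2; @2: lock [1B, align 1] → 3; +1 pad (align 2); @4: prio [2B, align 2] → 6; size 6, align 2
@0: window [2B, align 2] → 2
+6 pad (align 8)
@8: dst [8B, align 8] → 16
@16: payload_len [1B, align 1] → 17
+3 pad (align 4)
@20: checksum [36B, align 4] → 56
@56: proto [4B, align 4] → 60
@60: magic [4B, align 4] → 64
@64: port [2B, align 2] → 66
@66: version [2B, align 2] → 68
@68: flags [1B, align 1] → 69
+1 pad (align 2)
@70: length [6B, align 2] → 76
within Config: prio at 4
70 + 4 = 74

74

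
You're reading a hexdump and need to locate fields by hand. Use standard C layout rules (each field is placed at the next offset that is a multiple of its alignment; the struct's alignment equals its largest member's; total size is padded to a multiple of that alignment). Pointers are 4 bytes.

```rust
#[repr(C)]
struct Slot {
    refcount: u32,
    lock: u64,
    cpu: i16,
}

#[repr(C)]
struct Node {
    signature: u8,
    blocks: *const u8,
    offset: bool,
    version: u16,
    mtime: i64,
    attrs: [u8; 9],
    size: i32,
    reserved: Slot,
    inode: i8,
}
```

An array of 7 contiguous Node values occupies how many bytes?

Slot: 0..4  refcount  (4B, 4-aligned); 4..8  -- padding (4B); 8..16  lock  (8B, 8-aligned); 16..18  cpu  (2B, 2-aligned); 18..24  -- tail padding (6B); sizeof = 24, alignof = 8
0..1  signature  (1B, 1-aligned)
1..4  -- padding (3B)
4..8  blocks  (4B, 4-aligned)
8..9  offset  (1B, 1-aligned)
9..10  -- padding (1B)
10..12  version  (2B, 2-aligned)
12..16  -- padding (4B)
16..24  mtime  (8B, 8-aligned)
24..33  attrs  (9B, 1-aligned)
33..36  -- padding (3B)
36..40  size  (4B, 4-aligned)
40..64  reserved  (24B, 8-aligned)
64..65  inode  (1B, 1-aligned)
65..72  -- tail padding (7B)
sizeof = 72, alignof = 8
array of 7: 7 × 72 = 504

504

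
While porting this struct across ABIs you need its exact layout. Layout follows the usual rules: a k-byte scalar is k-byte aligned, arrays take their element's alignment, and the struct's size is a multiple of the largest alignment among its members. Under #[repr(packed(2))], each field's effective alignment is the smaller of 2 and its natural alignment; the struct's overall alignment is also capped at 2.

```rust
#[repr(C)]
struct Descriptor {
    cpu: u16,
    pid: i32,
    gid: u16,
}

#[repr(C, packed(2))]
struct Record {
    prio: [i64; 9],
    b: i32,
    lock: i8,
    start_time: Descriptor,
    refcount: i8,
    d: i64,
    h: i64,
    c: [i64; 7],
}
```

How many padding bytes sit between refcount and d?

Descriptor: 0..2  cpu  (2B, 2-aligned); 2..4  -- padding (2B); 4..8  pid  (4B, 4-aligned); 8..10  gid  (2B, 2-aligned); 10..12  -- tail padding (2B); sizeof = 12, alignof = 4
0..72  prio  (72B, 2-aligned)
72..76  b  (4B, 2-aligned)
76..77  lock  (1B, 1-aligned)
77..78  -- padding (1B)
78..90  start_time  (12B, 2-aligned)
90..91  refcount  (1B, 1-aligned)
91..92  -- padding (1B)
92..100  d  (8B, 2-aligned)

1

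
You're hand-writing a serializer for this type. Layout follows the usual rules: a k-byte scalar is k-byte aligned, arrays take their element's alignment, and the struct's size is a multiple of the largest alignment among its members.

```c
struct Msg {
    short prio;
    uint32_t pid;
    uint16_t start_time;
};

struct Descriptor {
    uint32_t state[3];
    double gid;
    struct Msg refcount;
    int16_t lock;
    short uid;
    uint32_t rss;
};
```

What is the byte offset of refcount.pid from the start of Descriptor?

28

Msg: 0..2  prio  (2B, 2-aligned); 2..4  -- padding (2B); 4..8  pid  (4B, 4-aligned); 8..10  start_time  (2B, 2-aligned); 10..12  -- tail padding (2B); sizeof = 12, alignof = 4
0..12  state  (12B, 4-aligned)
12..16  -- padding (4B)
16..24  gid  (8B, 8-aligned)
24..36  refcount  (12B, 4-aligned)
within Msg: pid at 4
24 + 4 = 28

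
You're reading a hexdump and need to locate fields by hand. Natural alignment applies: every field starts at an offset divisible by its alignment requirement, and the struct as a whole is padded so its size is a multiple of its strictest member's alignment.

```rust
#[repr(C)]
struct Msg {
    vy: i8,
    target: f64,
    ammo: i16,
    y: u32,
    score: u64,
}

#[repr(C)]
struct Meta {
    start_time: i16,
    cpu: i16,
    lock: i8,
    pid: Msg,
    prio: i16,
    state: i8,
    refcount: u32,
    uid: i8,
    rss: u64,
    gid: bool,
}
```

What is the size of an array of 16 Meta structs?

1152

Msg: vy at 0 (size 1, align 1) → ends 1; pad 7 to align 8 for target; target at 8 (size 8, align 8) → ends 16; ammo at 16 (size 2, align 2) → ends 18; pad 2 to align 4 for y; y at 20 (size 4, align 4) → ends 24; score at 24 (size 8, align 8) → ends 32; total 32 bytes, alignment 8
start_time at 0 (size 2, align 2) → ends 2
cpu at 2 (size 2, align 2) → ends 4
lock at 4 (size 1, align 1) → ends 5
pad 3 to align 8 for pid
pid at 8 (size 32, align 8) → ends 40
prio at 40 (size 2, align 2) → ends 42
state at 42 (size 1, align 1) → ends 43
pad 1 to align 4 for refcount
refcount at 44 (size 4, align 4) → ends 48
uid at 48 (size 1, align 1) → ends 49
pad 7 to align 8 for rss
rss at 56 (size 8, align 8) → ends 64
gid at 64 (size 1, align 1) → ends 65
tail pad 7 to reach multiple of 8
total 72 bytes, alignment 8
array of 16: 16 × 72 = 1152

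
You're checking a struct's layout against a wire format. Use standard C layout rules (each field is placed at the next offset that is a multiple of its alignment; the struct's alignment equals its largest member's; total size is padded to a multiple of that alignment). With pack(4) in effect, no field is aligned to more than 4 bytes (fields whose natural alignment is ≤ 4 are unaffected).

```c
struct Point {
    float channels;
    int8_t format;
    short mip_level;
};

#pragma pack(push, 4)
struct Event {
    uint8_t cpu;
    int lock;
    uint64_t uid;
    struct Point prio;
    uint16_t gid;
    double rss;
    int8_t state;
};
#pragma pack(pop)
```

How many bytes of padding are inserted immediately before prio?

Point: 0..4  channels  (4B, 4-aligned); 4..5  format  (1B, 1-aligned); 5..6  -- padding (1B); 6..8  mip_level  (2B, 2-aligned); sizeof = 8, alignof = 4
0..1  cpu  (1B, 1-aligned)
1..4  -- padding (3B)
4..8  lock  (4B, 4-aligned)
8..16  uid  (8B, 4-aligned)
16..24  prio  (8B, 4-aligned)

0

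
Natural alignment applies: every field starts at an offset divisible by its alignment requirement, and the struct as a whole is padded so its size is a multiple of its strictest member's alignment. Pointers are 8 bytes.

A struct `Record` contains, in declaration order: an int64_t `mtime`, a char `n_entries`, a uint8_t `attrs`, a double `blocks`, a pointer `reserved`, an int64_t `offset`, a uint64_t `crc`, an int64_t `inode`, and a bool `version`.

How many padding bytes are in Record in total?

13

@0: mtime [8B, align 8] → 8
@8: n_entries [1B, align 1] → 9
@9: attrs [1B, align 1] → 10
+6 pad (align 8)
@16: blocks [8B, align 8] → 24
@24: reserved [8B, align 8] → 32
@32: offset [8B, align 8] → 40
@40: crc [8B, align 8] → 48
@48: inode [8B, align 8] → 56
@56: version [1B, align 1] → 57
+7 tail pad (align 8)
size 64, align 8
data bytes 51, size 64 → padding 13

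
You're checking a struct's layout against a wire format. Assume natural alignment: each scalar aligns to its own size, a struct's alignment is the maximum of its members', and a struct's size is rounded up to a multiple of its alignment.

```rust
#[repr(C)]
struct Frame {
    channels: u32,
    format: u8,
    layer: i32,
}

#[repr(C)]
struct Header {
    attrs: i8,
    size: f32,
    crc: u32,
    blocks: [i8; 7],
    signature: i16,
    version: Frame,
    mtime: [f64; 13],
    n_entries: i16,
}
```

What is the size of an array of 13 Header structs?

Frame: channels at 0 (size 4, align 4) → ends 4; format at 4 (size 1, align 1) → ends 5; pad 3 to align 4 for layer; layer at 8 (size 4, align 4) → ends 12; total 12 bytes, alignment 4
attrs at 0 (size 1, align 1) → ends 1
pad 3 to align 4 for size
size at 4 (size 4, align 4) → ends 8
crc at 8 (size 4, align 4) → ends 12
blocks at 12 (size 7, align 1) → ends 19
pad 1 to align 2 for signature
signature at 20 (size 2, align 2) → ends 22
pad 2 to align 4 for version
version at 24 (size 12, align 4) → ends 36
pad 4 to align 8 for mtime
mtime at 40 (size 104, align 8) → ends 144
n_entries at 144 (size 2, align 2) → ends 146
tail pad 6 to reach multiple of 8
total 152 bytes, alignment 8
array of 13: 13 × 152 = 1976

1976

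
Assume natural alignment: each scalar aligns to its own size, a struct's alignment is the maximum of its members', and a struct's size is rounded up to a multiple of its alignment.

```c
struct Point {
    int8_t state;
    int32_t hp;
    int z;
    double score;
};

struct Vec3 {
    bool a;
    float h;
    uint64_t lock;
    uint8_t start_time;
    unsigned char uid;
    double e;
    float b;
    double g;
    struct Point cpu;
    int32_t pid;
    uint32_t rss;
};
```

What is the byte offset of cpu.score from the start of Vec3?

64

Point: state at 0 (size 1, align 1) → ends 1; pad 3 to align 4 for hp; hp at 4 (size 4, align 4) → ends 8; z at 8 (size 4, align 4) → ends 12; pad 4 to align 8 for score; score at 16 (size 8, align 8) → ends 24; total 24 bytes, alignment 8
a at 0 (size 1, align 1) → ends 1
pad 3 to align 4 for h
h at 4 (size 4, align 4) → ends 8
lock at 8 (size 8, align 8) → ends 16
start_time at 16 (size 1, align 1) → ends 17
uid at 17 (size 1, align 1) → ends 18
pad 6 to align 8 for e
e at 24 (size 8, align 8) → ends 32
b at 32 (size 4, align 4) → ends 36
pad 4 to align 8 for g
g at 40 (size 8, align 8) → ends 48
cpu at 48 (size 24, align 8) → ends 72
within Point: score at 16
48 + 16 = 64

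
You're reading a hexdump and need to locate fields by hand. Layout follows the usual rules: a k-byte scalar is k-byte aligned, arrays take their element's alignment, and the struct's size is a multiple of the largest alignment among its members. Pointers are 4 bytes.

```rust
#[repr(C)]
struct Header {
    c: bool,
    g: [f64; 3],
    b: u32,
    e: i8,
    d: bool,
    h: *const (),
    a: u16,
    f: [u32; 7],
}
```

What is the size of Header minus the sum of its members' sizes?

@0: c [1B, align 1] → 1
+7 pad (align 8)
@8: g [24B, align 8] → 32
@32: b [4B, align 4] → 36
@36: e [1B, align 1] → 37
@37: d [1B, align 1] → 38
+2 pad (align 4)
@40: h [4B, align 4] → 44
@44: a [2B, align 2] → 46
+2 pad (align 4)
@48: f [28B, align 4] → 76
+4 tail pad (align 8)
size 80, align 8
data bytes 65, size 80 → padding 15

15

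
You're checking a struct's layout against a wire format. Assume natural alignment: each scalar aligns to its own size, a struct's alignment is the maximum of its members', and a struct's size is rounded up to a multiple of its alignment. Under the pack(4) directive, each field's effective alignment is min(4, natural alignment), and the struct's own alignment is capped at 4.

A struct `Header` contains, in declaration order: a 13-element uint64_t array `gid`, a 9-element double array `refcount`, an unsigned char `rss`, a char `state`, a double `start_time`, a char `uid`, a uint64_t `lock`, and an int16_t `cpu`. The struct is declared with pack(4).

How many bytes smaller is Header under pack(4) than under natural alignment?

natural layout:
  gid at 0 (size 104, align 8) → ends 104
  refcount at 104 (size 72, align 8) → ends 176
  rss at 176 (size 1, align 1) → ends 177
  state at 177 (size 1, align 1) → ends 178
  pad 6 to align 8 for start_time
  start_time at 184 (size 8, align 8) → ends 192
  uid at 192 (size 1, align 1) → ends 193
  pad 7 to align 8 for lock
  lock at 200 (size 8, align 8) → ends 208
  cpu at 208 (size 2, align 2) → ends 210
  tail pad 6 to reach multiple of 8
  total 216 bytes, alignment 8
packed(4) layout:
  gid at 0 (size 104, align 4) → ends 104
  refcount at 104 (size 72, align 4) → ends 176
  rss at 176 (size 1, align 1) → ends 177
  state at 177 (size 1, align 1) → ends 178
  pad 2 to align 4 for start_time
  start_time at 180 (size 8, align 4) → ends 188
  uid at 188 (size 1, align 1) → ends 189
  pad 3 to align 4 for lock
  lock at 192 (size 8, align 4) → ends 200
  cpu at 200 (size 2, align 2) → ends 202
  tail pad 2 to reach multiple of 4
  total 204 bytes, alignment 4
216 − 204 = 12

12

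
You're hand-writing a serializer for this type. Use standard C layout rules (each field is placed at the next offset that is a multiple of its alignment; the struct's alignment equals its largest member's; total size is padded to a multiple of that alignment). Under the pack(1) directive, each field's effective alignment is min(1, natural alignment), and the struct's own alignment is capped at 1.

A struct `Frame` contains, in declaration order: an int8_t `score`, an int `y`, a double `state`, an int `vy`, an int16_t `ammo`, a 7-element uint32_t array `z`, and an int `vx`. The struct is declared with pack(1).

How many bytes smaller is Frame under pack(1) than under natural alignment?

natural layout:
  score at 0 (size 1, align 1) → ends 1
  pad 3 to align 4 for y
  y at 4 (size 4, align 4) → ends 8
  state at 8 (size 8, align 8) → ends 16
  vy at 16 (size 4, align 4) → ends 20
  ammo at 20 (size 2, align 2) → ends 22
  pad 2 to align 4 for z
  z at 24 (size 28, align 4) → ends 52
  vx at 52 (size 4, align 4) → ends 56
  total 56 bytes, alignment 8
packed(1) layout:
  score at 0 (size 1, align 1) → ends 1
  y at 1 (size 4, align 1) → ends 5
  state at 5 (size 8, align 1) → ends 13
  vy at 13 (size 4, align 1) → ends 17
  ammo at 17 (size 2, align 1) → ends 19
  z at 19 (size 28, align 1) → ends 47
  vx at 47 (size 4, align 1) → ends 51
  total 51 bytes, alignment 1
56 − 51 = 5

5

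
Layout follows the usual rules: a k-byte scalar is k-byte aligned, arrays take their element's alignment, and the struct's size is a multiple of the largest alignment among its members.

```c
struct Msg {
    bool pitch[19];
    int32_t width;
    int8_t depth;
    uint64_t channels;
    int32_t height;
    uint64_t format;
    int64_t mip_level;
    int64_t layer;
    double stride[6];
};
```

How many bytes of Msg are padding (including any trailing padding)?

0..19  pitch  (19B, 1-aligned)
19..20  -- padding (1B)
20..24  width  (4B, 4-aligned)
24..25  depth  (1B, 1-aligned)
25..32  -- padding (7B)
32..40  channels  (8B, 8-aligned)
40..44  height  (4B, 4-aligned)
44..48  -- padding (4B)
48..56  format  (8B, 8-aligned)
56..64  mip_level  (8B, 8-aligned)
64..72  layer  (8B, 8-aligned)
72..120  stride  (48B, 8-aligned)
sizeof = 120, alignof = 8
data bytes 108, size 120 → padding 12

12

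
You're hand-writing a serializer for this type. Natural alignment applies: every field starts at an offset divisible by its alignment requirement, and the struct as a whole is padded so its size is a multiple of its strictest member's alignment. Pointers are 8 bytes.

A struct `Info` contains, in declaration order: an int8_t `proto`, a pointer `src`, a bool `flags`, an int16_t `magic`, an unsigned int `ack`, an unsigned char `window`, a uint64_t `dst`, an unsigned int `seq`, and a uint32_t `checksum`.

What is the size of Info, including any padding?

@0: proto [1B, align 1] → 1
+7 pad (align 8)
@8: src [8B, align 8] → 16
@16: flags [1B, align 1] → 17
+1 pad (align 2)
@18: magic [2B, align 2] → 20
@20: ack [4B, align 4] → 24
@24: window [1B, align 1] → 25
+7 pad (align 8)
@32: dst [8B, align 8] → 40
@40: seq [4B, align 4] → 44
@44: checksum [4B, align 4] → 48
size 48, align 8

48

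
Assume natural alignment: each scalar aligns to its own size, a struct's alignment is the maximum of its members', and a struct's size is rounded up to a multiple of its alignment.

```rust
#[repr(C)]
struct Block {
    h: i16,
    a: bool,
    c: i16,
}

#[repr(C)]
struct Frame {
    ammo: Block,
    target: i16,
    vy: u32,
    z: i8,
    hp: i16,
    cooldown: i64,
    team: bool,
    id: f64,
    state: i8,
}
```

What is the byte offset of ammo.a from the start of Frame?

Block: 0..2  h  (2B, 2-aligned); 2..3  a  (1B, 1-aligned); 3..4  -- padding (1B); 4..6  c  (2B, 2-aligned); sizeof = 6, alignof = 2
0..6  ammo  (6B, 2-aligned)
within Block: a at 2
0 + 2 = 2

2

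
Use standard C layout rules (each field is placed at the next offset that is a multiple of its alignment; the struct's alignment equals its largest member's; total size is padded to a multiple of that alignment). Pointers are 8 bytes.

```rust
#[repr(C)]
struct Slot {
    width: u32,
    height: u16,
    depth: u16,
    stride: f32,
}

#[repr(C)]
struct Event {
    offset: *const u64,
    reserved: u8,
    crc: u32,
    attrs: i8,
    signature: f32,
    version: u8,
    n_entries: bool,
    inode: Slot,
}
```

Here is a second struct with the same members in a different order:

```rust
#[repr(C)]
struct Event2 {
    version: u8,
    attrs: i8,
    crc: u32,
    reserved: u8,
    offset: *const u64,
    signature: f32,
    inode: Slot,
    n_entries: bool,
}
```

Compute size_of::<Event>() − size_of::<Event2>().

-8

Slot: @0: width [4B, align 4] → 4; @4: height [2B, align 2] → 6; @6: depth [2B, align 2] → 8; @8: stride [4B, align 4] → 12; size 12, align 4
@0: offset [8B, align 8] → 8
@8: reserved [1B, align 1] → 9
+3 pad (align 4)
@12: crc [4B, align 4] → 16
@16: attrs [1B, align 1] → 17
+3 pad (align 4)
@20: signature [4B, align 4] → 24
@24: version [1B, align 1] → 25
@25: n_entries [1B, align 1] → 26
+2 pad (align 4)
@28: inode [12B, align 4] → 40
size 40, align 8
— Event2 —
@0: version [1B, align 1] → 1
@1: attrs [1B, align 1] → 2
+2 pad (align 4)
@4: crc [4B, align 4] → 8
@8: reserved [1B, align 1] → 9
+7 pad (align 8)
@16: offset [8B, align 8] → 24
@24: signature [4B, align 4] → 28
@28: inode [12B, align 4] → 40
@40: n_entries [1B, align 1] → 41
+7 tail pad (align 8)
size 48, align 8
40 − 48 = -8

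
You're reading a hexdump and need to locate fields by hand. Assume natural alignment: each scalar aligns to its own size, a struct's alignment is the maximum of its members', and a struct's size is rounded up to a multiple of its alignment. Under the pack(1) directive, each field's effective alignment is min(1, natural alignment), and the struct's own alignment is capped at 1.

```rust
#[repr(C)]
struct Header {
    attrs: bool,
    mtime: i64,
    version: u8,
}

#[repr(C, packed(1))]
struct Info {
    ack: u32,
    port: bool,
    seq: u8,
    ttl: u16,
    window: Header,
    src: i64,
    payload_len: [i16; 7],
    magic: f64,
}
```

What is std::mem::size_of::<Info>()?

Header: 0..1  attrs  (1B, 1-aligned); 1..8  -- padding (7B); 8..16  mtime  (8B, 8-aligned); 16..17  version  (1B, 1-aligned); 17..24  -- tail padding (7B); sizeof = 24, alignof = 8
0..4  ack  (4B, 1-aligned)
4..5  port  (1B, 1-aligned)
5..6  seq  (1B, 1-aligned)
6..8  ttl  (2B, 1-aligned)
8..32  window  (24B, 1-aligned)
32..40  src  (8B, 1-aligned)
40..54  payload_len  (14B, 1-aligned)
54..62  magic  (8B, 1-aligned)
sizeof = 62, alignof = 1

62 bytes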